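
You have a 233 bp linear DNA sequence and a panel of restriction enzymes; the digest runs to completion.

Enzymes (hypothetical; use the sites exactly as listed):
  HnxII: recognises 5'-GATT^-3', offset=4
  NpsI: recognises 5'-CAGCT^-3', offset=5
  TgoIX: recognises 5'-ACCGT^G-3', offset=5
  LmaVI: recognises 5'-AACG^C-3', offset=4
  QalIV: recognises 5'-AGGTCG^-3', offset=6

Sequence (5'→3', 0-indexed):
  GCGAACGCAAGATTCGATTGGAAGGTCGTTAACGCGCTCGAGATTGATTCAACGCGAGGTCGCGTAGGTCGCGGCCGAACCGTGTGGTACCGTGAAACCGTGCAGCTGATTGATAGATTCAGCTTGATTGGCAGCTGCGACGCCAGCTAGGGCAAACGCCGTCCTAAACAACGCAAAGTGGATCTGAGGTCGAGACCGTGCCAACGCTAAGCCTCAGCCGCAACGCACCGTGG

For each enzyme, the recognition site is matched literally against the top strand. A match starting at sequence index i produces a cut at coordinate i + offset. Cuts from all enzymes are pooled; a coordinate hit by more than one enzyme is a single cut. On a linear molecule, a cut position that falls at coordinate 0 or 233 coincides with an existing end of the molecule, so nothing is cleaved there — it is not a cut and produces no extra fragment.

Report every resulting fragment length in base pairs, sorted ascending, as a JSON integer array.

Site scan:
  HnxII (GATT, off=4): starts [10, 15, 41, 45, 107, 115, 125] → cuts [14, 19, 45, 49, 111, 119, 129]
  NpsI (CAGCT, off=5): starts [102, 119, 131, 143] → cuts [107, 124, 136, 148]
  TgoIX (ACCGTG, off=5): starts [78, 88, 96, 194, 226] → cuts [83, 93, 101, 199, 231]
  LmaVI (AACGC, off=4): starts [3, 30, 50, 154, 169, 202, 221] → cuts [7, 34, 54, 158, 173, 206, 225]
  QalIV (AGGTCG, off=6): starts [22, 56, 65, 186] → cuts [28, 62, 71, 192]

Pooled cuts: [7, 14, 19, 28, 34, 45, 49, 54, 62, 71, 83, 93, 101, 107, 111, 119, 124, 129, 136, 148, 158, 173, 192, 199, 206, 225, 231]

Fragment lengths:
  [0,7): 7 bp
  [7,14): 7 bp
  [14,19): 5 bp
  [19,28): 9 bp
  [28,34): 6 bp
  [34,45): 11 bp
  [45,49): 4 bp
  [49,54): 5 bp
  [54,62): 8 bp
  [62,71): 9 bp
  [71,83): 12 bp
  [83,93): 10 bp
  [93,101): 8 bp
  [101,107): 6 bp
  [107,111): 4 bp
  [111,119): 8 bp
  [119,124): 5 bp
  [124,129): 5 bp
  [129,136): 7 bp
  [136,148): 12 bp
  [148,158): 10 bp
  [158,173): 15 bp
  [173,192): 19 bp
  [192,199): 7 bp
  [199,206): 7 bp
  [206,225): 19 bp
  [225,231): 6 bp
  [231,233): 2 bp

[2,4,4,5,5,5,5,6,6,6,7,7,7,7,7,8,8,8,9,9,10,10,11,12,12,15,19,19]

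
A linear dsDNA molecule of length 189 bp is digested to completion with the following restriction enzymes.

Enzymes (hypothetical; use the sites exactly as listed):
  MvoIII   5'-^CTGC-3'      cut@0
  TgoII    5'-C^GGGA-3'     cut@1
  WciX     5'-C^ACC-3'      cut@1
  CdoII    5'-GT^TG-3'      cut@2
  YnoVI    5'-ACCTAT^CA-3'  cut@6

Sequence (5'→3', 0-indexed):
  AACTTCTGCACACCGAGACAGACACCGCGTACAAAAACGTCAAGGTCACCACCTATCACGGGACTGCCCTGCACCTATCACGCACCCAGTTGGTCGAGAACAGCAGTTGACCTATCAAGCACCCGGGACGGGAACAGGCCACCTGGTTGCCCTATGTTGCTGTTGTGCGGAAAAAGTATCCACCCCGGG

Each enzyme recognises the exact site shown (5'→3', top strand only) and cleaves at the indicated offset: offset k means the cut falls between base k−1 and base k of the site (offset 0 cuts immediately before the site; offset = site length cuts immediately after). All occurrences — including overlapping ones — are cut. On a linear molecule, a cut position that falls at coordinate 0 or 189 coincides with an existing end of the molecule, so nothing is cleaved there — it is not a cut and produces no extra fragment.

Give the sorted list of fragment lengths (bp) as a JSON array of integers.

Site scan:
  MvoIII CTGC/0: at [5, 63, 68] ⇒ [5, 63, 68]
  TgoII CGGGA/1: at [58, 123, 128] ⇒ [59, 124, 129]
  WciX CACC/1: at [10, 22, 46, 49, 71, 82, 119, 139, 180] ⇒ [11, 23, 47, 50, 72, 83, 120, 140, 181]
  CdoII GTTG/2: at [88, 105, 145, 155, 161] ⇒ [90, 107, 147, 157, 163]
  YnoVI ACCTATCA/6: at [50, 72, 109] ⇒ [56, 78, 115]

Pooled cuts: [5, 11, 23, 47, 50, 56, 59, 63, 68, 72, 78, 83, 90, 107, 115, 120, 124, 129, 140, 147, 157, 163, 181]

Fragments:
  [0,5): 5 bp
  [5,11): 6 bp
  [11,23): 12 bp
  [23,47): 24 bp
  [47,50): 3 bp
  [50,56): 6 bp
  [56,59): 3 bp
  [59,63): 4 bp
  [63,68): 5 bp
  [68,72): 4 bp
  [72,78): 6 bp
  [78,83): 5 bp
  [83,90): 7 bp
  [90,107): 17 bp
  [107,115): 8 bp
  [115,120): 5 bp
  [120,124): 4 bp
  [124,129): 5 bp
  [129,140): 11 bp
  [140,147): 7 bp
  [147,157): 10 bp
  [157,163): 6 bp
  [163,181): 18 bp
  [181,189): 8 bp

[3,3,4,4,4,5,5,5,5,5,6,6,6,6,7,7,8,8,10,11,12,17,18,24]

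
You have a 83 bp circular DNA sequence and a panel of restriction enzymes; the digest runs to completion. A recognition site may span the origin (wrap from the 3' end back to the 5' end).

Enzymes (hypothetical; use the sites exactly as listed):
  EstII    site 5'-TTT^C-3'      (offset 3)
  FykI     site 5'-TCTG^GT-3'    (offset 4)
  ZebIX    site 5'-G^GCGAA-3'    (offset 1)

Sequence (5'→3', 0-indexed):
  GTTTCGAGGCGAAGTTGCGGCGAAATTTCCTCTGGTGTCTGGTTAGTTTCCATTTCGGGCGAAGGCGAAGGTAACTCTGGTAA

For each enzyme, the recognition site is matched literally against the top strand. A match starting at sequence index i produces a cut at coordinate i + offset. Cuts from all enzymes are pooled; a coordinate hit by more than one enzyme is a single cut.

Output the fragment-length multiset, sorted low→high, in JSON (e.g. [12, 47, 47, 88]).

[3,4,6,6,6,7,8,8,9,11,15]

Per-enzyme occurrences:
  EstII TTTC/3: at [1, 25, 46, 52] ⇒ [4, 28, 49, 55]
  FykI TCTGGT/4: at [30, 37, 75] ⇒ [34, 41, 79]
  ZebIX GGCGAA/1: at [7, 18, 57, 63] ⇒ [8, 19, 58, 64]

All cut coordinates (distinct, sorted): [4, 8, 19, 28, 34, 41, 49, 55, 58, 64, 79]

Fragments:
  4→8: 4 bp
  8→19: 11 bp
  19→28: 9 bp
  28→34: 6 bp
  34→41: 7 bp
  41→49: 8 bp
  49→55: 6 bp
  55→58: 3 bp
  58→64: 6 bp
  64→79: 15 bp
  79→4 (wrap): 83-79+4 = 8 bp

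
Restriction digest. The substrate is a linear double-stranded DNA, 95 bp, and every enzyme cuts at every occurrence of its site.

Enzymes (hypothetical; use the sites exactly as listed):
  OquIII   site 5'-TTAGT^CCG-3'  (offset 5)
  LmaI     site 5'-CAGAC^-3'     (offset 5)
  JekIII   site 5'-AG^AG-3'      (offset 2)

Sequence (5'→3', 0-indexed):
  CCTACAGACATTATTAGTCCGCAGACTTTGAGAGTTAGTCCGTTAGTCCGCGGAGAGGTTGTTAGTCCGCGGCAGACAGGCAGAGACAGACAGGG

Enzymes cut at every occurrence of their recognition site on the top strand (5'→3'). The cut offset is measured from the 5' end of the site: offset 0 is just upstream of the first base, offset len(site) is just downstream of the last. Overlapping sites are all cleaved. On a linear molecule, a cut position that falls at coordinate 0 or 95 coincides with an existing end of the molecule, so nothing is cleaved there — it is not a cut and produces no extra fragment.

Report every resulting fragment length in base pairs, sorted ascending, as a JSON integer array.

[4,6,6,7,8,8,8,8,9,9,11,11]

Per-enzyme occurrences:
  OquIII (TTAGTCCG, off=5): starts [13, 34, 42, 61] → cuts [18, 39, 47, 66]
  LmaI (CAGAC, off=5): starts [4, 21, 72, 86] → cuts [9, 26, 77, 91]
  JekIII (AGAG, off=2): starts [30, 53, 81] → cuts [32, 55, 83]

All cut coordinates (distinct, sorted): [9, 18, 26, 32, 39, 47, 55, 66, 77, 83, 91]

Fragment lengths:
  [0,9): 9 bp
  [9,18): 9 bp
  [18,26): 8 bp
  [26,32): 6 bp
  [32,39): 7 bp
  [39,47): 8 bp
  [47,55): 8 bp
  [55,66): 11 bp
  [66,77): 11 bp
  [77,83): 6 bp
  [83,91): 8 bp
  [91,95): 4 bp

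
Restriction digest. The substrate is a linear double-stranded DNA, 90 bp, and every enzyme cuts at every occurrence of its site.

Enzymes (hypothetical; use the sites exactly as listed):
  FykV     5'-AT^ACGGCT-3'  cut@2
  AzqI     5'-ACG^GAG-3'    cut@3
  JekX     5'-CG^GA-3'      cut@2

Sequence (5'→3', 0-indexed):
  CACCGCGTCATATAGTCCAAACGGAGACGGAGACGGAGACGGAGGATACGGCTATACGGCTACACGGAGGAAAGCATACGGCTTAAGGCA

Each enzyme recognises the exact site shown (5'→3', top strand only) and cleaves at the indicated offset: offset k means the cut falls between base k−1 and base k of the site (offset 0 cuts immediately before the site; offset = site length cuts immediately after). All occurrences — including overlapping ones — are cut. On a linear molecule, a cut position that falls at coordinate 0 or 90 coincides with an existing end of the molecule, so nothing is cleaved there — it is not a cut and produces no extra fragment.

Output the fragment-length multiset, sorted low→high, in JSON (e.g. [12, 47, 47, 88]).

[6,6,6,6,8,11,11,13,23]

Per-enzyme occurrences:
  FykV ATACGGCT/2: at [45, 53, 75] ⇒ [47, 55, 77]
  AzqI ACGGAG/3: at [20, 26, 32, 38, 63] ⇒ [23, 29, 35, 41, 66]
  JekX CGGA/2: at [21, 27, 33, 39, 64] ⇒ [23, 29, 35, 41, 66]

All cut coordinates (distinct, sorted): [23, 29, 35, 41, 47, 55, 66, 77]

Fragments:
  [0,23): 23 bp
  [23,29): 6 bp
  [29,35): 6 bp
  [35,41): 6 bp
  [41,47): 6 bp
  [47,55): 8 bp
  [55,66): 11 bp
  [66,77): 11 bp
  [77,90): 13 bp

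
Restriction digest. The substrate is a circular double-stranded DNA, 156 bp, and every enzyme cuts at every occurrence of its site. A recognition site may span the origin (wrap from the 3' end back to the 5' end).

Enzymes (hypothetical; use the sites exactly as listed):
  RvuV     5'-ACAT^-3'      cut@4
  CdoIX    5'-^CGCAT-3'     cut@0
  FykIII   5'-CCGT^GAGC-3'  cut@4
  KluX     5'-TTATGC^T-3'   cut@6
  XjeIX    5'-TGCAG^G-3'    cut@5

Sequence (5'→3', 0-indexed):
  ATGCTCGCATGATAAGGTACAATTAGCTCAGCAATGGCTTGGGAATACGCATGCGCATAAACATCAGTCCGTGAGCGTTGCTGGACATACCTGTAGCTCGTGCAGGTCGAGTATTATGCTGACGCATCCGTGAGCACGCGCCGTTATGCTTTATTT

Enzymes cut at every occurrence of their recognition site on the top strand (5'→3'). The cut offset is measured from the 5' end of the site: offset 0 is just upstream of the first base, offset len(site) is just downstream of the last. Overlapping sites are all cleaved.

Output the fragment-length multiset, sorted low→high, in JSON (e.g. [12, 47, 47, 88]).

Per-enzyme occurrences:
  RvuV ACAT/4: at [60, 84] ⇒ [64, 88]
  CdoIX CGCAT/0: at [5, 47, 53, 122] ⇒ [5, 47, 53, 122]
  FykIII CCGTGAGC/4: at [68, 127] ⇒ [72, 131]
  KluX TTATGCT/6: at [113, 143, 154] ⇒ [4, 119, 149]
  XjeIX TGCAGG/5: at [100] ⇒ [105]

All cut coordinates (distinct, sorted): [4, 5, 47, 53, 64, 72, 88, 105, 119, 122, 131, 149]

Fragment lengths:
  4→5: 1 bp
  5→47: 42 bp
  47→53: 6 bp
  53→64: 11 bp
  64→72: 8 bp
  72→88: 16 bp
  88→105: 17 bp
  105→119: 14 bp
  119→122: 3 bp
  122→131: 9 bp
  131→149: 18 bp
  149→4 (wrap): 156-149+4 = 11 bp

[1,3,6,8,9,11,11,14,16,17,18,42]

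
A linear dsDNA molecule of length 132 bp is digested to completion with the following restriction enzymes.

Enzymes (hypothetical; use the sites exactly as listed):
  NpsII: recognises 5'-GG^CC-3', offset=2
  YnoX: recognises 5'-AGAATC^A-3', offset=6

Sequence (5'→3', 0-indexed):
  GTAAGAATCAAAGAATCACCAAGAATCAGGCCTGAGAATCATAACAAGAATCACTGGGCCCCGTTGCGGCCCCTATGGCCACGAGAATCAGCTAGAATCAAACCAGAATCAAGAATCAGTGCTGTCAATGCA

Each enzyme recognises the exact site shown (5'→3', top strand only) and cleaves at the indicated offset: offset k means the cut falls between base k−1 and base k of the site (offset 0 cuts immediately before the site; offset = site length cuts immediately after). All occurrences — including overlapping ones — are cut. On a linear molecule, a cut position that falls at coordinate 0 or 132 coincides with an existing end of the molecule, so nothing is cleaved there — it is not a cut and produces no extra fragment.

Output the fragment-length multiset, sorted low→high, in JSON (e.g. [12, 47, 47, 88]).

[3,6,7,8,9,9,10,10,10,11,11,11,12,15]

Scan for sites:
  NpsII GGCC/2: at [28, 56, 67, 76] ⇒ [30, 58, 69, 78]
  YnoX AGAATCA/6: at [3, 11, 21, 34, 46, 83, 93, 104, 111] ⇒ [9, 17, 27, 40, 52, 89, 99, 110, 117]

Pooled cuts: [9, 17, 27, 30, 40, 52, 58, 69, 78, 89, 99, 110, 117]

Fragments:
  [0,9): 9 bp
  [9,17): 8 bp
  [17,27): 10 bp
  [27,30): 3 bp
  [30,40): 10 bp
  [40,52): 12 bp
  [52,58): 6 bp
  [58,69): 11 bp
  [69,78): 9 bp
  [78,89): 11 bp
  [89,99): 10 bp
  [99,110): 11 bp
  [110,117): 7 bp
  [117,132): 15 bp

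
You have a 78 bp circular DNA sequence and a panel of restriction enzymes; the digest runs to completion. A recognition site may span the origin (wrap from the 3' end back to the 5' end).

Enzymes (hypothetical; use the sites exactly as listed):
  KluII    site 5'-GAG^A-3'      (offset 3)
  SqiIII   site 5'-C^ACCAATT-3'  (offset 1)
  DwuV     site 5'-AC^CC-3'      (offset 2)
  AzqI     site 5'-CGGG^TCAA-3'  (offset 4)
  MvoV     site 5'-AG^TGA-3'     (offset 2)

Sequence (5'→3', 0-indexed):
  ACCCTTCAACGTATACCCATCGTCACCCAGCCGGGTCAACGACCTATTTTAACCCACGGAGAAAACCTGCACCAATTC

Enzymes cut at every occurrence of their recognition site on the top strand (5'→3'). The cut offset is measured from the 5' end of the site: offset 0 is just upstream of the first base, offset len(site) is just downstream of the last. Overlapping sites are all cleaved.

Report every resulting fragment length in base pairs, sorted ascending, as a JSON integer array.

Site scan:
  KluII (GAGA, off=3): starts [58] → cuts [61]
  SqiIII (CACCAATT, off=1): starts [69] → cuts [70]
  DwuV (ACCC, off=2): starts [0, 14, 24, 51] → cuts [2, 16, 26, 53]
  AzqI (CGGGTCAA, off=4): starts [31] → cuts [35]
  MvoV (AGTGA, off=2): no sites

All cut coordinates (distinct, sorted): [2, 16, 26, 35, 53, 61, 70]

Fragment lengths:
  2→16: 14 bp
  16→26: 10 bp
  26→35: 9 bp
  35→53: 18 bp
  53→61: 8 bp
  61→70: 9 bp
  70→2 (wrap): 78-70+2 = 10 bp

[8,9,9,10,10,14,18]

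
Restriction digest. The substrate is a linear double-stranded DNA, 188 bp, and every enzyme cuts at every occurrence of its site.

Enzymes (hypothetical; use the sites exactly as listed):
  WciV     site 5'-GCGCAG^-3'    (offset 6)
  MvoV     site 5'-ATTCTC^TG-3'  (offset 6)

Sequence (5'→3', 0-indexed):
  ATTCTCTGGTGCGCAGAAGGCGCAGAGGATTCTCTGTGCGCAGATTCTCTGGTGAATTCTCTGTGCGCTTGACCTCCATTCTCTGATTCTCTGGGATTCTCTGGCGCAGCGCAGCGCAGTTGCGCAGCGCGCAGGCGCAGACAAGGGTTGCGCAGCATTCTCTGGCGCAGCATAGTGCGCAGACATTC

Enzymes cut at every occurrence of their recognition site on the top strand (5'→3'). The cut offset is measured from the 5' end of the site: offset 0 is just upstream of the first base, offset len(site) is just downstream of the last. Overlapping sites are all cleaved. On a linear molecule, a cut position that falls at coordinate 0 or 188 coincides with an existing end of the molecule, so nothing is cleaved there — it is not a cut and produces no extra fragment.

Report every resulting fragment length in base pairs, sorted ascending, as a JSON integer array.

[5,5,6,6,6,6,7,7,8,8,8,8,9,9,9,10,10,12,12,15,22]

Site scan:
  WciV (GCGCAG, off=6): starts [10, 19, 37, 103, 108, 113, 121, 128, 134, 149, 164, 176] → cuts [16, 25, 43, 109, 114, 119, 127, 134, 140, 155, 170, 182]
  MvoV (ATTCTCTG, off=6): starts [0, 28, 43, 55, 77, 85, 95, 156] → cuts [6, 34, 49, 61, 83, 91, 101, 162]

All cut coordinates (distinct, sorted): [6, 16, 25, 34, 43, 49, 61, 83, 91, 101, 109, 114, 119, 127, 134, 140, 155, 162, 170, 182]

Fragment lengths:
  [0,6): 6 bp
  [6,16): 10 bp
  [16,25): 9 bp
  [25,34): 9 bp
  [34,43): 9 bp
  [43,49): 6 bp
  [49,61): 12 bp
  [61,83): 22 bp
  [83,91): 8 bp
  [91,101): 10 bp
  [101,109): 8 bp
  [109,114): 5 bp
  [114,119): 5 bp
  [119,127): 8 bp
  [127,134): 7 bp
  [134,140): 6 bp
  [140,155): 15 bp
  [155,162): 7 bp
  [162,170): 8 bp
  [170,182): 12 bp
  [182,188): 6 bp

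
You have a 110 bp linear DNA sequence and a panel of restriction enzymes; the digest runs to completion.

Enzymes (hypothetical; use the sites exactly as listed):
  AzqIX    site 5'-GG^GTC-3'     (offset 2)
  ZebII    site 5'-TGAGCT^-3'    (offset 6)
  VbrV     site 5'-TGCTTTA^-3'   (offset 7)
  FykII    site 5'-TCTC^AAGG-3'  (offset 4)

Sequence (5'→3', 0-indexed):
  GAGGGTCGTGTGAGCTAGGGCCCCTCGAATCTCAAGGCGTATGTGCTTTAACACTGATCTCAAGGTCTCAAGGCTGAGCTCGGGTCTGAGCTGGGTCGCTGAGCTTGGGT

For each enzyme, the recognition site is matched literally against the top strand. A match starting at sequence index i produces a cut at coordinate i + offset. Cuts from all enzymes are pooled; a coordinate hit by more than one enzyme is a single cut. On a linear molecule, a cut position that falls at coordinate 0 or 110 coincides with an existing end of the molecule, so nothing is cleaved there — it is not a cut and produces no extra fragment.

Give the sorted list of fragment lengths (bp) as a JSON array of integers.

[2,3,4,5,8,9,11,11,11,12,17,17]

Scan for sites:
  AzqIX (GGGTC, off=2): starts [2, 81, 92] → cuts [4, 83, 94]
  ZebII (TGAGCT, off=6): starts [10, 74, 86, 99] → cuts [16, 80, 92, 105]
  VbrV (TGCTTTA, off=7): starts [43] → cuts [50]
  FykII (TCTCAAGG, off=4): starts [29, 57, 65] → cuts [33, 61, 69]

Pooled cuts: [4, 16, 33, 50, 61, 69, 80, 83, 92, 94, 105]

Fragments:
  [0,4): 4 bp
  [4,16): 12 bp
  [16,33): 17 bp
  [33,50): 17 bp
  [50,61): 11 bp
  [61,69): 8 bp
  [69,80): 11 bp
  [80,83): 3 bp
  [83,92): 9 bp
  [92,94): 2 bp
  [94,105): 11 bp
  [105,110): 5 bp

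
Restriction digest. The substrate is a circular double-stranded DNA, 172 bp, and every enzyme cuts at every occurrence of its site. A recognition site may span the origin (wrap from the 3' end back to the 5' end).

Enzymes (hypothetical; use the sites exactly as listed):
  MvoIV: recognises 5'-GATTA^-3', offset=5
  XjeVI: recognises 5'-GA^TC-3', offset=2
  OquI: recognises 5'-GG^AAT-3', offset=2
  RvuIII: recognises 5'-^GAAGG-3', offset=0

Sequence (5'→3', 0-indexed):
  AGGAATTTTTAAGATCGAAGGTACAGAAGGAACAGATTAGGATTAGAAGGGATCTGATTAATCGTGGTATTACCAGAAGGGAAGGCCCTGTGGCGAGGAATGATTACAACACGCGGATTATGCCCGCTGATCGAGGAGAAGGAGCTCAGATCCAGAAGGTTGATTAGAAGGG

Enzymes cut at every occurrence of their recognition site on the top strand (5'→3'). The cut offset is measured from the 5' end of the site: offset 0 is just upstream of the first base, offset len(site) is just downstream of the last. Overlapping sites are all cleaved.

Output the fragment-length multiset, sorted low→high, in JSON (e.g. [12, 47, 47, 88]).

Scan for sites:
  MvoIV GATTA/5: at [34, 40, 55, 101, 115, 161] ⇒ [39, 45, 60, 106, 120, 166]
  XjeVI GATC/2: at [12, 50, 128, 148] ⇒ [14, 52, 130, 150]
  OquI GGAAT/2: at [1, 96] ⇒ [3, 98]
  RvuIII GAAGG/0: at [16, 25, 45, 75, 80, 137, 154, 166] ⇒ [16, 25, 45, 75, 80, 137, 154, 166]

Pooled cuts: [3, 14, 16, 25, 39, 45, 52, 60, 75, 80, 98, 106, 120, 130, 137, 150, 154, 166]

Fragment lengths:
  3→14: 11 bp
  14→16: 2 bp
  16→25: 9 bp
  25→39: 14 bp
  39→45: 6 bp
  45→52: 7 bp
  52→60: 8 bp
  60→75: 15 bp
  75→80: 5 bp
  80→98: 18 bp
  98→106: 8 bp
  106→120: 14 bp
  120→130: 10 bp
  130→137: 7 bp
  137→150: 13 bp
  150→154: 4 bp
  154→166: 12 bp
  166→3 (wrap): 172-166+3 = 9 bp

[2,4,5,6,7,7,8,8,9,9,10,11,12,13,14,14,15,18]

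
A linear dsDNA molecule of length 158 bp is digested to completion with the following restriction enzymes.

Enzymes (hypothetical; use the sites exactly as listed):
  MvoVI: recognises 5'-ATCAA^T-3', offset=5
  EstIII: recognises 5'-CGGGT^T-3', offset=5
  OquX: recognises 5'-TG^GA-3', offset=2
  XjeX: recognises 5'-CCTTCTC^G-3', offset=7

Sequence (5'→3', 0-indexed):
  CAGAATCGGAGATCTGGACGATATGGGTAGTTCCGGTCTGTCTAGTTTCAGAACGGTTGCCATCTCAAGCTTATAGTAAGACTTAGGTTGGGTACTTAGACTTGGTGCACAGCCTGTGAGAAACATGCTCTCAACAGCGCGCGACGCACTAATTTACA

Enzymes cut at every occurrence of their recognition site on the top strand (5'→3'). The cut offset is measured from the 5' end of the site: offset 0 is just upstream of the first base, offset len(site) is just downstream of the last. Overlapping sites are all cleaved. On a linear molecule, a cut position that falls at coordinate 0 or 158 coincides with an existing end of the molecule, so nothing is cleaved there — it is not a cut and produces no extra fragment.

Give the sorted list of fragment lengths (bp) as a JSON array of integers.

Site scan:
  MvoVI (ATCAAT, off=5): no sites
  EstIII (CGGGTT, off=5): no sites
  OquX (TGGA, off=2): starts [14] → cuts [16]
  XjeX (CCTTCTCG, off=7): no sites

All cut coordinates (distinct, sorted): [16]

Fragments:
  [0,16): 16 bp
  [16,158): 142 bp

[16,142]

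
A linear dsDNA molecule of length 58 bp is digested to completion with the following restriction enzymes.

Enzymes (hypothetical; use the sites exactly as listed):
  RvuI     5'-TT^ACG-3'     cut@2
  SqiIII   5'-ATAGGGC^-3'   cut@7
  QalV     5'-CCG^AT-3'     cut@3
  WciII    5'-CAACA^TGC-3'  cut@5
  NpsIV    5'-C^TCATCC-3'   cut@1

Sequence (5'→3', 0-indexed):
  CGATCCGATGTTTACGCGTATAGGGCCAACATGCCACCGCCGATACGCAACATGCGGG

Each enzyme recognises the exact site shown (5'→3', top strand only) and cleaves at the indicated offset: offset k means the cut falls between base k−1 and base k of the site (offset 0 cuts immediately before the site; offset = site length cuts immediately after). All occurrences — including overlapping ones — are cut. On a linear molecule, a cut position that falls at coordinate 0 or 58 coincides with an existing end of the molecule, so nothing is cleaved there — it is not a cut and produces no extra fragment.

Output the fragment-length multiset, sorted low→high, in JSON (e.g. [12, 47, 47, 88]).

Scan for sites:
  RvuI TTACG/2: at [11] ⇒ [13]
  SqiIII ATAGGGC/7: at [19] ⇒ [26]
  QalV CCGAT/3: at [4, 39] ⇒ [7, 42]
  WciII CAACATGC/5: at [26, 47] ⇒ [31, 52]
  NpsIV (CTCATCC, off=1): no sites

Pooled cuts: [7, 13, 26, 31, 42, 52]

Fragments:
  [0,7): 7 bp
  [7,13): 6 bp
  [13,26): 13 bp
  [26,31): 5 bp
  [31,42): 11 bp
  [42,52): 10 bp
  [52,58): 6 bp

[5,6,6,7,10,11,13]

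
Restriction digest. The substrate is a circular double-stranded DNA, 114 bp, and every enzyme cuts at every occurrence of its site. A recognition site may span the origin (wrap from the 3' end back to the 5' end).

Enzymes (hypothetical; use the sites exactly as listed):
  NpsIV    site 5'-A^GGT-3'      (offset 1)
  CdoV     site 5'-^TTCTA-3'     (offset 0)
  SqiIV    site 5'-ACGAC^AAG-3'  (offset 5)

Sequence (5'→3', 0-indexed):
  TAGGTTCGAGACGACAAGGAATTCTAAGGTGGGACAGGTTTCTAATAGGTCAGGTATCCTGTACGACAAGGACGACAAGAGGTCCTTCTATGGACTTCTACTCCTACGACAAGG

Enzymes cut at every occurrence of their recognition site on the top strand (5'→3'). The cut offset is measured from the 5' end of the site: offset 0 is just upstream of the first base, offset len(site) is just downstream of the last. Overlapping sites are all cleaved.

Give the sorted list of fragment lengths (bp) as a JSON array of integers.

Scan for sites:
  NpsIV (AGGT, off=1): starts [1, 26, 35, 46, 51, 79, 111] → cuts [2, 27, 36, 47, 52, 80, 112]
  CdoV (TTCTA, off=0): starts [21, 39, 85, 95] → cuts [21, 39, 85, 95]
  SqiIV (ACGACAAG, off=5): starts [10, 62, 71, 105] → cuts [15, 67, 76, 110]

Pooled cuts: [2, 15, 21, 27, 36, 39, 47, 52, 67, 76, 80, 85, 95, 110, 112]

Fragments:
  2→15: 13 bp
  15→21: 6 bp
  21→27: 6 bp
  27→36: 9 bp
  36→39: 3 bp
  39→47: 8 bp
  47→52: 5 bp
  52→67: 15 bp
  67→76: 9 bp
  76→80: 4 bp
  80→85: 5 bp
  85→95: 10 bp
  95→110: 15 bp
  110→112: 2 bp
  112→2 (wrap): 114-112+2 = 4 bp

[2,3,4,4,5,5,6,6,8,9,9,10,13,15,15]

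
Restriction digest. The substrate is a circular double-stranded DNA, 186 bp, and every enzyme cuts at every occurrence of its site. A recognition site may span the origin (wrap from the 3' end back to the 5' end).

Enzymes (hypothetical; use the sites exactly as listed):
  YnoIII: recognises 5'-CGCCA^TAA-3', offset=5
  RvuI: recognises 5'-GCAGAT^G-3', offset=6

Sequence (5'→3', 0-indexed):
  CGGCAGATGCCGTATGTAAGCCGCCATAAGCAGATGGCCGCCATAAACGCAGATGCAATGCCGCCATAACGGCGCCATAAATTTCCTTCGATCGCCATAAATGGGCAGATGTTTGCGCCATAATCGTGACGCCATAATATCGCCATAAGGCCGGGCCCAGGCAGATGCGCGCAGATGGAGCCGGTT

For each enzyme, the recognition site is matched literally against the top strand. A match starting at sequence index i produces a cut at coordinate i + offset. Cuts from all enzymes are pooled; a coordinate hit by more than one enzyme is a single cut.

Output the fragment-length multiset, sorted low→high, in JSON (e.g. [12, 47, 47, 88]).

[8,9,10,10,11,11,11,12,13,14,18,18,20,21]

Scan for sites:
  YnoIII (CGCCATAA, off=5): starts [21, 38, 61, 72, 92, 115, 129, 140] → cuts [26, 43, 66, 77, 97, 120, 134, 145]
  RvuI (GCAGATG, off=6): starts [2, 29, 48, 104, 160, 170] → cuts [8, 35, 54, 110, 166, 176]

All cut coordinates (distinct, sorted): [8, 26, 35, 43, 54, 66, 77, 97, 110, 120, 134, 145, 166, 176]

Fragments:
  8→26: 18 bp
  26→35: 9 bp
  35→43: 8 bp
  43→54: 11 bp
  54→66: 12 bp
  66→77: 11 bp
  77→97: 20 bp
  97→110: 13 bp
  110→120: 10 bp
  120→134: 14 bp
  134→145: 11 bp
  145→166: 21 bp
  166→176: 10 bp
  176→8 (wrap): 186-176+8 = 18 bp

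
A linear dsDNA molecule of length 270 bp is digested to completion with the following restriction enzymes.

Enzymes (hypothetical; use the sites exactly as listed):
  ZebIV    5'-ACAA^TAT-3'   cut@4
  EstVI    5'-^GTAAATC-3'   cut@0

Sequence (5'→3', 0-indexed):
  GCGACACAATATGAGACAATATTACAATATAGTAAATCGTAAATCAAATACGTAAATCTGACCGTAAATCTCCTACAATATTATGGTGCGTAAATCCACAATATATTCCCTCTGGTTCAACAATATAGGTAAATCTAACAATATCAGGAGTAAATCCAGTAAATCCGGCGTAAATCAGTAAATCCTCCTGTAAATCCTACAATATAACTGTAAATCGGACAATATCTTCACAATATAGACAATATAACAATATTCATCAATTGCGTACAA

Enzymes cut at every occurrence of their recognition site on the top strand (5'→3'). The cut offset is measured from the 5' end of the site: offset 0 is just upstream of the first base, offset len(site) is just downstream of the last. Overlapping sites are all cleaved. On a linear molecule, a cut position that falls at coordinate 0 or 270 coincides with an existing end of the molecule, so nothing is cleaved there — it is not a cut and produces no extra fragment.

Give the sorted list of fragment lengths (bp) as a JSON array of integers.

[4,5,7,7,8,8,8,8,9,9,9,10,11,11,11,12,12,12,13,13,13,13,15,20,22]

Scan for sites:
  ZebIV (ACAATAT, off=4): starts [5, 15, 23, 74, 97, 119, 137, 198, 218, 229, 238, 246] → cuts [9, 19, 27, 78, 101, 123, 141, 202, 222, 233, 242, 250]
  EstVI (GTAAATC, off=0): starts [31, 38, 51, 63, 89, 128, 149, 158, 169, 177, 189, 209] → cuts [31, 38, 51, 63, 89, 128, 149, 158, 169, 177, 189, 209]

Pooled cuts: [9, 19, 27, 31, 38, 51, 63, 78, 89, 101, 123, 128, 141, 149, 158, 169, 177, 189, 202, 209, 222, 233, 242, 250]

Fragments:
  [0,9): 9 bp
  [9,19): 10 bp
  [19,27): 8 bp
  [27,31): 4 bp
  [31,38): 7 bp
  [38,51): 13 bp
  [51,63): 12 bp
  [63,78): 15 bp
  [78,89): 11 bp
  [89,101): 12 bp
  [101,123): 22 bp
  [123,128): 5 bp
  [128,141): 13 bp
  [141,149): 8 bp
  [149,158): 9 bp
  [158,169): 11 bp
  [169,177): 8 bp
  [177,189): 12 bp
  [189,202): 13 bp
  [202,209): 7 bp
  [209,222): 13 bp
  [222,233): 11 bp
  [233,242): 9 bp
  [242,250): 8 bp
  [250,270): 20 bp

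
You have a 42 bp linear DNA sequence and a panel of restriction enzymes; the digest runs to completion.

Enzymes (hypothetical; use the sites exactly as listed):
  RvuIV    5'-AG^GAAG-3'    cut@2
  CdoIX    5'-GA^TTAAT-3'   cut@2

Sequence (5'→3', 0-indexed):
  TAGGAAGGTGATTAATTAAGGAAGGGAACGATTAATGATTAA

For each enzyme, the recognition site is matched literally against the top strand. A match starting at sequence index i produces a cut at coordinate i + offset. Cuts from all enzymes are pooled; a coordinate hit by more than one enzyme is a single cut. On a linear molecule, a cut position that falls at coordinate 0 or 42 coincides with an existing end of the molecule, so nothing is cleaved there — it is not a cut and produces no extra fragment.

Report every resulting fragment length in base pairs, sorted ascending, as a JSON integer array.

Site scan:
  RvuIV (AGGAAG, off=2): starts [1, 18] → cuts [3, 20]
  CdoIX (GATTAAT, off=2): starts [9, 29] → cuts [11, 31]

All cut coordinates (distinct, sorted): [3, 11, 20, 31]

Fragments:
  [0,3): 3 bp
  [3,11): 8 bp
  [11,20): 9 bp
  [20,31): 11 bp
  [31,42): 11 bp

[3,8,9,11,11]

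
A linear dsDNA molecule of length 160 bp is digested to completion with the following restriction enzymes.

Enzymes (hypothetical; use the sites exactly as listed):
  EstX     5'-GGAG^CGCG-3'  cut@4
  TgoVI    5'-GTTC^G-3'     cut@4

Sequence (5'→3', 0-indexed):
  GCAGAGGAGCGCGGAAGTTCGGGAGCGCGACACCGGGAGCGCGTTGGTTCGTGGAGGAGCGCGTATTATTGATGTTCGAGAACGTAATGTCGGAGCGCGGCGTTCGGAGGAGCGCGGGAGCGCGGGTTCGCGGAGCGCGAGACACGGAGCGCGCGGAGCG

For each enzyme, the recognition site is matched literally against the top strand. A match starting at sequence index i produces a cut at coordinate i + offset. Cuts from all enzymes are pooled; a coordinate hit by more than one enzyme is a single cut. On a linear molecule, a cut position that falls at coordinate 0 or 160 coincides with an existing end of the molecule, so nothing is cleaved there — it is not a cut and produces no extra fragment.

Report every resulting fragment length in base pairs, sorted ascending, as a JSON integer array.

[5,6,7,8,9,9,9,10,11,11,11,14,14,18,18]

Scan for sites:
  EstX GGAGCGCG/4: at [5, 21, 35, 55, 91, 108, 116, 131, 145] ⇒ [9, 25, 39, 59, 95, 112, 120, 135, 149]
  TgoVI GTTCG/4: at [16, 46, 73, 101, 125] ⇒ [20, 50, 77, 105, 129]

Pooled cuts: [9, 20, 25, 39, 50, 59, 77, 95, 105, 112, 120, 129, 135, 149]

Fragment lengths:
  [0,9): 9 bp
  [9,20): 11 bp
  [20,25): 5 bp
  [25,39): 14 bp
  [39,50): 11 bp
  [50,59): 9 bp
  [59,77): 18 bp
  [77,95): 18 bp
  [95,105): 10 bp
  [105,112): 7 bp
  [112,120): 8 bp
  [120,129): 9 bp
  [129,135): 6 bp
  [135,149): 14 bp
  [149,160): 11 bp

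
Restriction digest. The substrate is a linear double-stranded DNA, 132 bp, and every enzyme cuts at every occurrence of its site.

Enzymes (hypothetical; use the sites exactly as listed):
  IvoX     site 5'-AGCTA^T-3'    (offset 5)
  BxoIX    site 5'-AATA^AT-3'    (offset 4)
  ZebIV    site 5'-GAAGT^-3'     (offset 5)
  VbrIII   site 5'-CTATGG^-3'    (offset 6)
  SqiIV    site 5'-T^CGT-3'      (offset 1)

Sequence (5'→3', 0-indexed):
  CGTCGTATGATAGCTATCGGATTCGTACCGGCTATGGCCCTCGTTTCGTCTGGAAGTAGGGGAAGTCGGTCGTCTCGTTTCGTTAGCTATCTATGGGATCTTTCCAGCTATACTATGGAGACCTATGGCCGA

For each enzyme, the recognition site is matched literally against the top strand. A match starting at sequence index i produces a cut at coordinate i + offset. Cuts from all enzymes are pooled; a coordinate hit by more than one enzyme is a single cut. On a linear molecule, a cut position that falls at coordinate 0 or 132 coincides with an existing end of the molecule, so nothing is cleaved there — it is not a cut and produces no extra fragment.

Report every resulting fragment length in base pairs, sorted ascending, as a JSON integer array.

Site scan:
  IvoX (AGCTAT, off=5): starts [11, 84, 105] → cuts [16, 89, 110]
  BxoIX (AATAAT, off=4): no sites
  ZebIV (GAAGT, off=5): starts [52, 61] → cuts [57, 66]
  VbrIII (CTATGG, off=6): starts [31, 90, 112, 122] → cuts [37, 96, 118, 128]
  SqiIV (TCGT, off=1): starts [2, 22, 40, 45, 69, 74, 79] → cuts [3, 23, 41, 46, 70, 75, 80]

Pooled cuts: [3, 16, 23, 37, 41, 46, 57, 66, 70, 75, 80, 89, 96, 110, 118, 128]

Fragment lengths:
  [0,3): 3 bp
  [3,16): 13 bp
  [16,23): 7 bp
  [23,37): 14 bp
  [37,41): 4 bp
  [41,46): 5 bp
  [46,57): 11 bp
  [57,66): 9 bp
  [66,70): 4 bp
  [70,75): 5 bp
  [75,80): 5 bp
  [80,89): 9 bp
  [89,96): 7 bp
  [96,110): 14 bp
  [110,118): 8 bp
  [118,128): 10 bp
  [128,132): 4 bp

[3,4,4,4,5,5,5,7,7,8,9,9,10,11,13,14,14]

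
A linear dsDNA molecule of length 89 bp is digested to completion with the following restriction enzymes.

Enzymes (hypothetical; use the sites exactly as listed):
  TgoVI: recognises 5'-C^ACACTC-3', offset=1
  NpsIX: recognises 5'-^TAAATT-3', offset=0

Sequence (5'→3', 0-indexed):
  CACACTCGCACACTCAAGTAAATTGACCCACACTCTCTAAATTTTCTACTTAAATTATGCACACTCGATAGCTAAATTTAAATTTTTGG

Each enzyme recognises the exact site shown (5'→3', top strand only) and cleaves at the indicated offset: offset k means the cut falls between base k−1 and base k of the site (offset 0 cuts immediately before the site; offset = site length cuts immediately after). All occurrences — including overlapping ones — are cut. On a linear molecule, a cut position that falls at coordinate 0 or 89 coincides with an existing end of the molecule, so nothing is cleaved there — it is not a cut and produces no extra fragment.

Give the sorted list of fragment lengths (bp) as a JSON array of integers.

Scan for sites:
  TgoVI CACACTC/1: at [0, 8, 28, 59] ⇒ [1, 9, 29, 60]
  NpsIX TAAATT/0: at [18, 37, 50, 72, 78] ⇒ [18, 37, 50, 72, 78]

All cut coordinates (distinct, sorted): [1, 9, 18, 29, 37, 50, 60, 72, 78]

Fragment lengths:
  [0,1): 1 bp
  [1,9): 8 bp
  [9,18): 9 bp
  [18,29): 11 bp
  [29,37): 8 bp
  [37,50): 13 bp
  [50,60): 10 bp
  [60,72): 12 bp
  [72,78): 6 bp
  [78,89): 11 bp

[1,6,8,8,9,10,11,11,12,13]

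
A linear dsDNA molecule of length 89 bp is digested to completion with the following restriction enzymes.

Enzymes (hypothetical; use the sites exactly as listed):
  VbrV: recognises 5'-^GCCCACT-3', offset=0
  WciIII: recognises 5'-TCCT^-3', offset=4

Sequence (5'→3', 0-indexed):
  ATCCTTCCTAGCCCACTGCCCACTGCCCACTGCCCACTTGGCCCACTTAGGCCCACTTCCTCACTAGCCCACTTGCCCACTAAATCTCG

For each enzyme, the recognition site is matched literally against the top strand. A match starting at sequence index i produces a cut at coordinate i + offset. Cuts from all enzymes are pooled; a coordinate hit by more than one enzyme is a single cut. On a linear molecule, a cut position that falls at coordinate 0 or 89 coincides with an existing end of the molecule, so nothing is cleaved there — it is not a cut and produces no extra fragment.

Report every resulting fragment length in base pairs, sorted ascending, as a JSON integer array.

[1,4,5,5,7,7,7,8,9,10,11,15]

Per-enzyme occurrences:
  VbrV GCCCACT/0: at [10, 17, 24, 31, 40, 50, 66, 74] ⇒ [10, 17, 24, 31, 40, 50, 66, 74]
  WciIII TCCT/4: at [1, 5, 57] ⇒ [5, 9, 61]

All cut coordinates (distinct, sorted): [5, 9, 10, 17, 24, 31, 40, 50, 61, 66, 74]

Fragments:
  [0,5): 5 bp
  [5,9): 4 bp
  [9,10): 1 bp
  [10,17): 7 bp
  [17,24): 7 bp
  [24,31): 7 bp
  [31,40): 9 bp
  [40,50): 10 bp
  [50,61): 11 bp
  [61,66): 5 bp
  [66,74): 8 bp
  [74,89): 15 bp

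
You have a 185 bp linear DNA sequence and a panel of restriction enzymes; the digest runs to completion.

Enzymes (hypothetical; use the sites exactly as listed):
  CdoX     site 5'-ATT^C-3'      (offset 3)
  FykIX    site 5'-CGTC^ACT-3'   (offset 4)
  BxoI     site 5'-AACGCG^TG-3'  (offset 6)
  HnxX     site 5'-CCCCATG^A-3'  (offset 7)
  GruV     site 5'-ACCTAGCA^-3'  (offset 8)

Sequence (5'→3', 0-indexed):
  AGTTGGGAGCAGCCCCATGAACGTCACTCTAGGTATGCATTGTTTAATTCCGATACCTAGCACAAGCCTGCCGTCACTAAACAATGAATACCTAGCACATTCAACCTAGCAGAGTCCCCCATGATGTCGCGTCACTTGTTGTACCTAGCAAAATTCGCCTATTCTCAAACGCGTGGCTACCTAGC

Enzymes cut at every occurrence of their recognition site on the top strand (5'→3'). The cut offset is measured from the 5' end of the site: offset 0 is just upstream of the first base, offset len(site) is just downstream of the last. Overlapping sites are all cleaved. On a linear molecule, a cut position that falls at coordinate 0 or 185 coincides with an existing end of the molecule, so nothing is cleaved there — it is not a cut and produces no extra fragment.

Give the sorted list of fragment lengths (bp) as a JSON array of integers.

Per-enzyme occurrences:
  CdoX ATTC/3: at [46, 98, 152, 160] ⇒ [49, 101, 155, 163]
  FykIX CGTCACT/4: at [21, 71, 129] ⇒ [25, 75, 133]
  BxoI AACGCGTG/6: at [167] ⇒ [173]
  HnxX CCCCATGA/7: at [12, 116] ⇒ [19, 123]
  GruV ACCTAGCA/8: at [54, 89, 103, 142] ⇒ [62, 97, 111, 150]

Pooled cuts: [19, 25, 49, 62, 75, 97, 101, 111, 123, 133, 150, 155, 163, 173]

Fragments:
  [0,19): 19 bp
  [19,25): 6 bp
  [25,49): 24 bp
  [49,62): 13 bp
  [62,75): 13 bp
  [75,97): 22 bp
  [97,101): 4 bp
  [101,111): 10 bp
  [111,123): 12 bp
  [123,133): 10 bp
  [133,150): 17 bp
  [150,155): 5 bp
  [155,163): 8 bp
  [163,173): 10 bp
  [173,185): 12 bp

[4,5,6,8,10,10,10,12,12,13,13,17,19,22,24]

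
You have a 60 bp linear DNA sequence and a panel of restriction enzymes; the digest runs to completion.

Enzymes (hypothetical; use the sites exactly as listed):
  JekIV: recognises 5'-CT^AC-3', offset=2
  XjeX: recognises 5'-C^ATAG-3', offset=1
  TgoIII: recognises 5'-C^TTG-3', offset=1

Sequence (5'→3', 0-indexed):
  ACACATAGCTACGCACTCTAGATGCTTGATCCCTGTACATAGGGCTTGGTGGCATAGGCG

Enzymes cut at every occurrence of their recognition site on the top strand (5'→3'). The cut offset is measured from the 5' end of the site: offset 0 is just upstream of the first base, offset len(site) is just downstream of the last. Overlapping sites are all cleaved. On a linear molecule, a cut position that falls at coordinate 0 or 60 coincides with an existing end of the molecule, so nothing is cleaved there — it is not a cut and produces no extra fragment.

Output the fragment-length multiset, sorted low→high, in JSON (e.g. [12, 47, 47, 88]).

[4,6,7,7,8,13,15]

Site scan:
  JekIV CTAC/2: at [8] ⇒ [10]
  XjeX CATAG/1: at [3, 37, 52] ⇒ [4, 38, 53]
  TgoIII CTTG/1: at [24, 44] ⇒ [25, 45]

All cut coordinates (distinct, sorted): [4, 10, 25, 38, 45, 53]

Fragments:
  [0,4): 4 bp
  [4,10): 6 bp
  [10,25): 15 bp
  [25,38): 13 bp
  [38,45): 7 bp
  [45,53): 8 bp
  [53,60): 7 bp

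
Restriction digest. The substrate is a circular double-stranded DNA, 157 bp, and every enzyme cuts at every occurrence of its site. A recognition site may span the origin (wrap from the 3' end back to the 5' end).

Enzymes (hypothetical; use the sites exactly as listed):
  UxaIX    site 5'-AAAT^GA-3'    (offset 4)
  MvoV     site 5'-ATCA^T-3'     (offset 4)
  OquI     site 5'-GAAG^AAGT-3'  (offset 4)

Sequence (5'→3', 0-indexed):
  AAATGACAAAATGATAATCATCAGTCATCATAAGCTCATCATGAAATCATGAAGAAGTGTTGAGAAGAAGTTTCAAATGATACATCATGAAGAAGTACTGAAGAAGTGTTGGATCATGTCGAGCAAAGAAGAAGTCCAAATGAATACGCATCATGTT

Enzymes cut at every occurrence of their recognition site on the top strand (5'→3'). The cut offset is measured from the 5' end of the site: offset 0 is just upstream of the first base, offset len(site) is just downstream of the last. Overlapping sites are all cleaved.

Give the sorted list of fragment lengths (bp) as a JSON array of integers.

[5,5,8,8,8,8,9,10,10,11,11,11,12,13,13,15]

Scan for sites:
  UxaIX (AAATGA, off=4): starts [0, 8, 74, 137] → cuts [4, 12, 78, 141]
  MvoV (ATCAT, off=4): starts [16, 26, 37, 45, 83, 112, 149] → cuts [20, 30, 41, 49, 87, 116, 153]
  OquI (GAAGAAGT, off=4): starts [50, 63, 88, 99, 127] → cuts [54, 67, 92, 103, 131]

All cut coordinates (distinct, sorted): [4, 12, 20, 30, 41, 49, 54, 67, 78, 87, 92, 103, 116, 131, 141, 153]

Fragment lengths:
  4→12: 8 bp
  12→20: 8 bp
  20→30: 10 bp
  30→41: 11 bp
  41→49: 8 bp
  49→54: 5 bp
  54→67: 13 bp
  67→78: 11 bp
  78→87: 9 bp
  87→92: 5 bp
  92→103: 11 bp
  103→116: 13 bp
  116→131: 15 bp
  131→141: 10 bp
  141→153: 12 bp
  153→4 (wrap): 157-153+4 = 8 bp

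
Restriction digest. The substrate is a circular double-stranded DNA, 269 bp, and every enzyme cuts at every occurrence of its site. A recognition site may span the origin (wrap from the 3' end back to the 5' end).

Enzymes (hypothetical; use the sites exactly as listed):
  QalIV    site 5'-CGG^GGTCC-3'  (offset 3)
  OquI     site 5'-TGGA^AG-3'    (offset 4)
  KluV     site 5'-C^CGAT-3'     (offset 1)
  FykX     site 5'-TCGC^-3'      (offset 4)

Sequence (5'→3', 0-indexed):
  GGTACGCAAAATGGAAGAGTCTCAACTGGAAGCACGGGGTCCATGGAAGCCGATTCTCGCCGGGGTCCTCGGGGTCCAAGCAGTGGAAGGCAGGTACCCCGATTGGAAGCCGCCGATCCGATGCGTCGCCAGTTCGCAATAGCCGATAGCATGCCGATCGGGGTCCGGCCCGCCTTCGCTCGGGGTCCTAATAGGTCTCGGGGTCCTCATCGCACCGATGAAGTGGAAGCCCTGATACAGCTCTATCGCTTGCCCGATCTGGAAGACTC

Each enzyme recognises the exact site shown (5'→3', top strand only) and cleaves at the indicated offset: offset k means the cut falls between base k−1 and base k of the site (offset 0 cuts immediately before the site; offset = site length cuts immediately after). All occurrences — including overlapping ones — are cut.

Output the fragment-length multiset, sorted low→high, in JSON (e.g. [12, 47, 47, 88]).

Scan for sites:
  QalIV (CGGGGTCC, off=3): starts [34, 60, 69, 158, 180, 198] → cuts [37, 63, 72, 161, 183, 201]
  OquI (TGGAAG, off=4): starts [11, 26, 43, 83, 103, 223, 259] → cuts [15, 30, 47, 87, 107, 227, 263]
  KluV (CCGAT, off=1): starts [49, 98, 112, 117, 142, 153, 214, 253] → cuts [50, 99, 113, 118, 143, 154, 215, 254]
  FykX (TCGC, off=4): starts [56, 125, 133, 175, 209, 245] → cuts [60, 129, 137, 179, 213, 249]

Pooled cuts: [15, 30, 37, 47, 50, 60, 63, 72, 87, 99, 107, 113, 118, 129, 137, 143, 154, 161, 179, 183, 201, 213, 215, 227, 249, 254, 263]

Fragments:
  15→30: 15 bp
  30→37: 7 bp
  37→47: 10 bp
  47→50: 3 bp
  50→60: 10 bp
  60→63: 3 bp
  63→72: 9 bp
  72→87: 15 bp
  87→99: 12 bp
  99→107: 8 bp
  107→113: 6 bp
  113→118: 5 bp
  118→129: 11 bp
  129→137: 8 bp
  137→143: 6 bp
  143→154: 11 bp
  154→161: 7 bp
  161→179: 18 bp
  179→183: 4 bp
  183→201: 18 bp
  201→213: 12 bp
  213→215: 2 bp
  215→227: 12 bp
  227→249: 22 bp
  249→254: 5 bp
  254→263: 9 bp
  263→15 (wrap): 269-263+15 = 21 bp

[2,3,3,4,5,5,6,6,7,7,8,8,9,9,10,10,11,11,12,12,12,15,15,18,18,21,22]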